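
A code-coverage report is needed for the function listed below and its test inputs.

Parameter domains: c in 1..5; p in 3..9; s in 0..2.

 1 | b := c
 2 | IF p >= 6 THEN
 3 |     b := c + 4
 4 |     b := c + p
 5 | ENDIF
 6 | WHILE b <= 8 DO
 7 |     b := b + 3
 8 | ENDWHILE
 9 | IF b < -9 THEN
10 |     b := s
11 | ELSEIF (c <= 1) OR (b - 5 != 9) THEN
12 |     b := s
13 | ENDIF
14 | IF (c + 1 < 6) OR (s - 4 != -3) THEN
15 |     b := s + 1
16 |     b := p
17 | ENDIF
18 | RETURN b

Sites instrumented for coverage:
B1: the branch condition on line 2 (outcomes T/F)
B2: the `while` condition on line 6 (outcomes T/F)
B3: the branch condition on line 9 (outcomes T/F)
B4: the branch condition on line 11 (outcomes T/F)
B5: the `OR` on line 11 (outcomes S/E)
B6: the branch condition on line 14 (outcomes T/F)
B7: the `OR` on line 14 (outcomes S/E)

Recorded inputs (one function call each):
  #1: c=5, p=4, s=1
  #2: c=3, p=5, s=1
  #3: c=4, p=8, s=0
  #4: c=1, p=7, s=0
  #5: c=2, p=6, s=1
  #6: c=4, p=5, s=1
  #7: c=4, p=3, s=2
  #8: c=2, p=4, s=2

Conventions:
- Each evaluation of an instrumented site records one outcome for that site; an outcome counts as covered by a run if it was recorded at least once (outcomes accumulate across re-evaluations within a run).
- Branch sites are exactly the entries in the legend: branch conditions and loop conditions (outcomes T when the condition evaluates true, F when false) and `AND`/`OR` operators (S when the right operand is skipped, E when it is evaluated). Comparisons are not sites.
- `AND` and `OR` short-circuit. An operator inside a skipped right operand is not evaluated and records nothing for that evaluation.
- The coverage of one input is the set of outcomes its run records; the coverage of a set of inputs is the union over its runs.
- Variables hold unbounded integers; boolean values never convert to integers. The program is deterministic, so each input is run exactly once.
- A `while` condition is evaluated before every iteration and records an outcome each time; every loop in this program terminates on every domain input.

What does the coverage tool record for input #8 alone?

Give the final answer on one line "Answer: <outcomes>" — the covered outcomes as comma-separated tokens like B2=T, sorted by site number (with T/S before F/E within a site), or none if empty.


Simulating input #8 (c=2, p=4, s=2) step by step:
  B1->F, B2->T, B2->T, B2->T, B2->F, B3->F, B5->E, B4->T, B7->S, B6->T
as a set, this run covers: B1=F, B2=T, B2=F, B3=F, B4=T, B5=E, B6=T, B7=S
Answer: B1=F, B2=T, B2=F, B3=F, B4=T, B5=E, B6=T, B7=S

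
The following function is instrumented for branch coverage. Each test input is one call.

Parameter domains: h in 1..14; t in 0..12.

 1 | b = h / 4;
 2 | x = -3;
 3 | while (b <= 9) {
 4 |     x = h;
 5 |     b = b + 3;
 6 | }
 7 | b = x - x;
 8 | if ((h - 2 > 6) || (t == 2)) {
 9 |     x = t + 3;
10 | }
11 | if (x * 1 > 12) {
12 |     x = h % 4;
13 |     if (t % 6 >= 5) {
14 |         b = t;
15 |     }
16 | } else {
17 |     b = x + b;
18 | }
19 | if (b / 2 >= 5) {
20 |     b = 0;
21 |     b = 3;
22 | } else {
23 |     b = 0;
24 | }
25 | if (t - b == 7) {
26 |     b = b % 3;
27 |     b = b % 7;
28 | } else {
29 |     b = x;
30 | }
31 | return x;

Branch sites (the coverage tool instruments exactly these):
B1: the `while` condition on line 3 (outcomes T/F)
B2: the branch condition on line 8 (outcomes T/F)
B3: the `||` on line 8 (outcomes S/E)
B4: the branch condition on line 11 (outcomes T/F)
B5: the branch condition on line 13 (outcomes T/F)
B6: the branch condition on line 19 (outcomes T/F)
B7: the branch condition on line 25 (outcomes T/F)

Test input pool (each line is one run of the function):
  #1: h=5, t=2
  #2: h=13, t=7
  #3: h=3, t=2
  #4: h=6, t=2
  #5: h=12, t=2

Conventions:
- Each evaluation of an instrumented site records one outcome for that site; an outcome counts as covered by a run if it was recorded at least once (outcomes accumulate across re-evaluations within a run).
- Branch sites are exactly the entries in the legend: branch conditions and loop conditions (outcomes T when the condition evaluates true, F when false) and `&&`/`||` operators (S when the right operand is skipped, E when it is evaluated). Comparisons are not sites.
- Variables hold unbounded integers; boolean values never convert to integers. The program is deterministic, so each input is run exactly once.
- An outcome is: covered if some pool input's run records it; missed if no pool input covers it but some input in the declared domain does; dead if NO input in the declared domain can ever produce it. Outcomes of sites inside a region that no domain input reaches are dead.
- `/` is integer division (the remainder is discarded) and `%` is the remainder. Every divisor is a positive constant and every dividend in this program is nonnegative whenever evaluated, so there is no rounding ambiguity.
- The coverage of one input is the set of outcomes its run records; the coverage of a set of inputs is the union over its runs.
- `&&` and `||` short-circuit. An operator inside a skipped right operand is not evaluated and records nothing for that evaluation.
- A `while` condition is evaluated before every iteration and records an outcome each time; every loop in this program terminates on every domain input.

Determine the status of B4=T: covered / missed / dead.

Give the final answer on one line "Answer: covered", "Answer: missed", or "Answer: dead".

no pool input records B4=T
but domain input (h=9, t=10) does record it -> reachable, so missed

Answer: missed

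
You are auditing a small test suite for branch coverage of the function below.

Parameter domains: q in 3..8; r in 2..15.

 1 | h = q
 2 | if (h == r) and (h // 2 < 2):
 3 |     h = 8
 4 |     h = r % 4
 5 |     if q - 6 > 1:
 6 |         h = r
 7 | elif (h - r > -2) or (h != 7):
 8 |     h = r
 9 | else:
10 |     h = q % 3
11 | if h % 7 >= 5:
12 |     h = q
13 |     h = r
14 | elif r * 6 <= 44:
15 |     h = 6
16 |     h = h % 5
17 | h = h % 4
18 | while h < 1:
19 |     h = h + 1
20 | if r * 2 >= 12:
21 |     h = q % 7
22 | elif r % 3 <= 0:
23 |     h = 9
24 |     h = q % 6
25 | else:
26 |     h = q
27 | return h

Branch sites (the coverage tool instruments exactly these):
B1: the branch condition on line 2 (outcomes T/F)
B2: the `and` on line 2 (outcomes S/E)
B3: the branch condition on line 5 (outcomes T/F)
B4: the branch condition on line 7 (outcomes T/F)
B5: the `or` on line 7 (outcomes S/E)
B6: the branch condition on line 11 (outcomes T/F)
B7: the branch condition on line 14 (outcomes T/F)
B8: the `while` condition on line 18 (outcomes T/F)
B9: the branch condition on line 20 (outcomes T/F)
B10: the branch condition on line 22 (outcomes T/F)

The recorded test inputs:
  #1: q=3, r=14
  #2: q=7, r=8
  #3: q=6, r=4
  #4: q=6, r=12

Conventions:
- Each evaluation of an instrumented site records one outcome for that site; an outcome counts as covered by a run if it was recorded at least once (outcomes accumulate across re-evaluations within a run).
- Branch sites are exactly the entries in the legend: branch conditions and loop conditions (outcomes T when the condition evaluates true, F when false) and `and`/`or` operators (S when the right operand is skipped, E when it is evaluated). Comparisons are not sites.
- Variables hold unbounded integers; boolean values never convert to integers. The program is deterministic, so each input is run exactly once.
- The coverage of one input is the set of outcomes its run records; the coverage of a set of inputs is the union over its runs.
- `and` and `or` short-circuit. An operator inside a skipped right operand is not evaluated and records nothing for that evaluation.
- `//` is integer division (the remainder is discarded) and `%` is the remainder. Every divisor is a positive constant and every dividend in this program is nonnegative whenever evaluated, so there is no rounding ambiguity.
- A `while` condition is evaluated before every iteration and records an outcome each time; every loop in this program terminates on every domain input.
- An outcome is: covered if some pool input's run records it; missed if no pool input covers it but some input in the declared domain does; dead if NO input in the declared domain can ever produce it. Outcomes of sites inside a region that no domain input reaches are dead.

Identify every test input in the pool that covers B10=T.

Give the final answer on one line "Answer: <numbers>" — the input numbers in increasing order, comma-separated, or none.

input #1 (q=3, r=14): does not produce B10=T
input #2 (q=7, r=8): does not produce B10=T
input #3 (q=6, r=4): does not produce B10=T
input #4 (q=6, r=12): does not produce B10=T

Answer: none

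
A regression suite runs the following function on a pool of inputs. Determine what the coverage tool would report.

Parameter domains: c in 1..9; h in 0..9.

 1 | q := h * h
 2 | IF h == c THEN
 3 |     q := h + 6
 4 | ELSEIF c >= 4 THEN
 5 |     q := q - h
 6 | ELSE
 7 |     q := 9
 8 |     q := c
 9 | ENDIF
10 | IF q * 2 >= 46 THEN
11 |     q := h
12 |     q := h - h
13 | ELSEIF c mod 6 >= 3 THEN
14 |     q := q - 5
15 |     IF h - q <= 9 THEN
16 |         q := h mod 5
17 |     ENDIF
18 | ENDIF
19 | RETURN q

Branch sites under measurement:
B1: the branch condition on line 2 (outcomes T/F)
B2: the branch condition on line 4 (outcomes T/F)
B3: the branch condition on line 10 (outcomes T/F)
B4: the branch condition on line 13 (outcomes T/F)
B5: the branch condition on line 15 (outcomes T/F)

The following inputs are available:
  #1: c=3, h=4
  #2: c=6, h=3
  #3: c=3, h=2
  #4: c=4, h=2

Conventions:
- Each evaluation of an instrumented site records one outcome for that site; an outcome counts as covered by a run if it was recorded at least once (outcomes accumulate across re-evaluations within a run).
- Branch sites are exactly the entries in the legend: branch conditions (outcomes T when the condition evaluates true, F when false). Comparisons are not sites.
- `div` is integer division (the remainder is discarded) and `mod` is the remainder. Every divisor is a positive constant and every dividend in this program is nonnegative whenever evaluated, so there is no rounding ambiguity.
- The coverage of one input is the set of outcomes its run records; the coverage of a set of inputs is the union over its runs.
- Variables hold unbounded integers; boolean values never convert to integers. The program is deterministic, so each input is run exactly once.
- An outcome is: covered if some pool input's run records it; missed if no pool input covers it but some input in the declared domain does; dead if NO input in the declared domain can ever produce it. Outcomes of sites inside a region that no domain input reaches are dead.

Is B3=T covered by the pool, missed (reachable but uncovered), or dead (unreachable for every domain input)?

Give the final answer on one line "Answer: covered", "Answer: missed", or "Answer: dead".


no pool input records B3=T
but domain input (c=4, h=6) does record it -> reachable, so missed
Answer: missed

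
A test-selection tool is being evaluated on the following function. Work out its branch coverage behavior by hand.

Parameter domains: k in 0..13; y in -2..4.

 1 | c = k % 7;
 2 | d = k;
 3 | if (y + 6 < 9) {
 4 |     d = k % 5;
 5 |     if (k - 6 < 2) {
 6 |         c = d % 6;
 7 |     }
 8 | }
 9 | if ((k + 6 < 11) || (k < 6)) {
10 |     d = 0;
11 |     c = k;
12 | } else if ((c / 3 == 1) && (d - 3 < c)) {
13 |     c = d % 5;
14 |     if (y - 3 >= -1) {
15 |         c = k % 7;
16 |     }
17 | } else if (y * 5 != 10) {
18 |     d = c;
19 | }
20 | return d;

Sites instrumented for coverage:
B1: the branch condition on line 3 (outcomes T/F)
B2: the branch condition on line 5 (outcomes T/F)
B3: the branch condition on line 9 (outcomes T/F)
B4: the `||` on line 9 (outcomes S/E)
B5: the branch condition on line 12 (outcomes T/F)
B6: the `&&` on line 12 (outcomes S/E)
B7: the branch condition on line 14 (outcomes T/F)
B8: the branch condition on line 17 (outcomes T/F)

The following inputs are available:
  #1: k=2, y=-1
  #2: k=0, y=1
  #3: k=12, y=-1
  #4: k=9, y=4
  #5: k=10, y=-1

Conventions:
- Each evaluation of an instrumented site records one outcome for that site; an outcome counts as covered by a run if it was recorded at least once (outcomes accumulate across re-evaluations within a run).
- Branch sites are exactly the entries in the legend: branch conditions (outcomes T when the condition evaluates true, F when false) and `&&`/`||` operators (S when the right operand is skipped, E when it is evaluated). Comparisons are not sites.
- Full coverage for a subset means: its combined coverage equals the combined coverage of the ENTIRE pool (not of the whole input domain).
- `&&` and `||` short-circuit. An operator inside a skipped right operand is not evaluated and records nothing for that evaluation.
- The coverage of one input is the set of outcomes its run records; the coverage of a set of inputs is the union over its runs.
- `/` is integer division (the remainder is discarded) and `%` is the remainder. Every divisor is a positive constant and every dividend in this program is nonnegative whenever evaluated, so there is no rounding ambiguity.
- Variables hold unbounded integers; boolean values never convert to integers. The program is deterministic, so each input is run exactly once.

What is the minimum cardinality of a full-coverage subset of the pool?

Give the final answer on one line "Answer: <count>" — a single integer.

run #1 (k=2, y=-1) records B1=T, B2=T, B3=T, B4=S
run #2 (k=0, y=1) records B1=T, B2=T, B3=T, B4=S
run #3 (k=12, y=-1) records B1=T, B2=F, B3=F, B4=E, B5=T, B6=E, B7=F
run #4 (k=9, y=4) records B1=F, B3=F, B4=E, B5=F, B6=S, B8=T
run #5 (k=10, y=-1) records B1=T, B2=F, B3=F, B4=E, B5=T, B6=E, B7=F
together the pool reaches 14 outcomes: B1=T, B1=F, B2=T, B2=F, B3=T, B3=F, B4=S, B4=E, B5=T, B5=F, B6=S, B6=E, B7=F, B8=T
size 1 is not enough: best union over all size-1 subsets is 7/14
size 2 is not enough: best union over all size-2 subsets is 11/14
at size 3, {1, 3, 4} reaches all 14 outcomes; every lexicographically earlier size-3 subset fails

Answer: 3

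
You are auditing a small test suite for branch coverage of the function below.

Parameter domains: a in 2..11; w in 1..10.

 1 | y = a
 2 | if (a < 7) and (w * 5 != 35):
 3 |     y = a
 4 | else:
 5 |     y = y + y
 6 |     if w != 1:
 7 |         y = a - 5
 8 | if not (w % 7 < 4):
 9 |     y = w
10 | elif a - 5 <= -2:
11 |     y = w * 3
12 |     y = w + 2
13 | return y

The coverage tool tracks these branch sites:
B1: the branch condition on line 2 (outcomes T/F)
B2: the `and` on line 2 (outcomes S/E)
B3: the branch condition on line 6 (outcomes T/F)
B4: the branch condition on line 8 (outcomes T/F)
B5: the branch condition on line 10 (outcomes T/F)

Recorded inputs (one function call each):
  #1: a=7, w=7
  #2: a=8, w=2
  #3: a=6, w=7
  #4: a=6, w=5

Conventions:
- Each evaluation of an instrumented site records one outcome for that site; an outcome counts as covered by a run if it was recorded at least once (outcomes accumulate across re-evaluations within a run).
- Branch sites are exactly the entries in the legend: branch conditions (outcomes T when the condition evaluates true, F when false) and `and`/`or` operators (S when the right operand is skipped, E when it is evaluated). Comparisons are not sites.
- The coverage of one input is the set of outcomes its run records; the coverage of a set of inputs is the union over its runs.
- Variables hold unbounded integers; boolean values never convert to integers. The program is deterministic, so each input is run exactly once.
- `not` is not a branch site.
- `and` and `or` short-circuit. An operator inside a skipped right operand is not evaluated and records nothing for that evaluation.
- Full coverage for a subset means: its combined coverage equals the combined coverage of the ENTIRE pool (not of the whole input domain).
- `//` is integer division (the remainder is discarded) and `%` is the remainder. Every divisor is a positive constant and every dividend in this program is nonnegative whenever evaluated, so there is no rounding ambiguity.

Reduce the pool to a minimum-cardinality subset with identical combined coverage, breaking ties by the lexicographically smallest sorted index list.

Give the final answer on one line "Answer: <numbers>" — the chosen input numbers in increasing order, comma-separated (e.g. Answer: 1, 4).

input #1 (a=7, w=7): covers B1=F, B2=S, B3=T, B4=F, B5=F
input #2 (a=8, w=2): covers B1=F, B2=S, B3=T, B4=F, B5=F
input #3 (a=6, w=7): covers B1=F, B2=E, B3=T, B4=F, B5=F
input #4 (a=6, w=5): covers B1=T, B2=E, B4=T
the full pool covers 8 outcomes: B1=T, B1=F, B2=S, B2=E, B3=T, B4=T, B4=F, B5=F
size 1 is not enough: best union over all size-1 subsets is 5/8
at size 2, {1, 4} reaches all 8 outcomes; every lexicographically earlier size-2 subset fails

Answer: 1, 4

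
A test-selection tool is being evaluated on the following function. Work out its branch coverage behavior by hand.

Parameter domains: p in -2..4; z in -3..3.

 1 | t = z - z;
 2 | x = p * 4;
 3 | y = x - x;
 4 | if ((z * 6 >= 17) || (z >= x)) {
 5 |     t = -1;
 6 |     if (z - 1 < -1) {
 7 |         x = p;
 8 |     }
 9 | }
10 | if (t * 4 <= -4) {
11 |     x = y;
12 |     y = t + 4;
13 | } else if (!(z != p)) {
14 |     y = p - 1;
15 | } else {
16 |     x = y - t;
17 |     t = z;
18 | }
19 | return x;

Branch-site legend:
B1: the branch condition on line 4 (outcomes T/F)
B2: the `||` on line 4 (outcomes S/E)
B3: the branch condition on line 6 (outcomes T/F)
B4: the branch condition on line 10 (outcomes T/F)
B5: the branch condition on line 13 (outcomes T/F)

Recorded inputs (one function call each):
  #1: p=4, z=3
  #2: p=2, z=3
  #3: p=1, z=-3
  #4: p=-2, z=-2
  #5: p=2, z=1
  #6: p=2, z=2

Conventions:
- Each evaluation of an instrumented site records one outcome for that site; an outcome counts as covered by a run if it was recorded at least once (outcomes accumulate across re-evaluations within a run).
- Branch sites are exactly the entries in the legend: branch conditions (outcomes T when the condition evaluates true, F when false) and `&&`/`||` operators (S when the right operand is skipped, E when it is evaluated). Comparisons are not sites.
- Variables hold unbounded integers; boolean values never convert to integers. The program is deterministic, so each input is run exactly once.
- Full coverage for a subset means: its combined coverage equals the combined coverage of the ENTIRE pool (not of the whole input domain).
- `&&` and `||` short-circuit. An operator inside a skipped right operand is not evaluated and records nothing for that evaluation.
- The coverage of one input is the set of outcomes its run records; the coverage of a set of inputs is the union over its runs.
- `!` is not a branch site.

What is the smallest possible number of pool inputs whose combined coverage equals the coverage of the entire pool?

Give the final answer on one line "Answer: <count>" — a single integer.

input #1, p=4, z=3: outcomes B1=T, B2=S, B3=F, B4=T
input #2, p=2, z=3: outcomes B1=T, B2=S, B3=F, B4=T
input #3, p=1, z=-3: outcomes B1=F, B2=E, B4=F, B5=F
input #4, p=-2, z=-2: outcomes B1=T, B2=E, B3=T, B4=T
input #5, p=2, z=1: outcomes B1=F, B2=E, B4=F, B5=F
input #6, p=2, z=2: outcomes B1=F, B2=E, B4=F, B5=T
pool-wide coverage (10 outcomes): B1=T, B1=F, B2=S, B2=E, B3=T, B3=F, B4=T, B4=F, B5=T, B5=F
size 1 is not enough: best union over all size-1 subsets is 4/10
size 2 is not enough: best union over all size-2 subsets is 8/10
size 3 is not enough: best union over all size-3 subsets is 9/10
inputs {1, 3, 4, 6} (size 4) cover everything; no size-4 subset with a lexicographically smaller index list covers all 10

Answer: 4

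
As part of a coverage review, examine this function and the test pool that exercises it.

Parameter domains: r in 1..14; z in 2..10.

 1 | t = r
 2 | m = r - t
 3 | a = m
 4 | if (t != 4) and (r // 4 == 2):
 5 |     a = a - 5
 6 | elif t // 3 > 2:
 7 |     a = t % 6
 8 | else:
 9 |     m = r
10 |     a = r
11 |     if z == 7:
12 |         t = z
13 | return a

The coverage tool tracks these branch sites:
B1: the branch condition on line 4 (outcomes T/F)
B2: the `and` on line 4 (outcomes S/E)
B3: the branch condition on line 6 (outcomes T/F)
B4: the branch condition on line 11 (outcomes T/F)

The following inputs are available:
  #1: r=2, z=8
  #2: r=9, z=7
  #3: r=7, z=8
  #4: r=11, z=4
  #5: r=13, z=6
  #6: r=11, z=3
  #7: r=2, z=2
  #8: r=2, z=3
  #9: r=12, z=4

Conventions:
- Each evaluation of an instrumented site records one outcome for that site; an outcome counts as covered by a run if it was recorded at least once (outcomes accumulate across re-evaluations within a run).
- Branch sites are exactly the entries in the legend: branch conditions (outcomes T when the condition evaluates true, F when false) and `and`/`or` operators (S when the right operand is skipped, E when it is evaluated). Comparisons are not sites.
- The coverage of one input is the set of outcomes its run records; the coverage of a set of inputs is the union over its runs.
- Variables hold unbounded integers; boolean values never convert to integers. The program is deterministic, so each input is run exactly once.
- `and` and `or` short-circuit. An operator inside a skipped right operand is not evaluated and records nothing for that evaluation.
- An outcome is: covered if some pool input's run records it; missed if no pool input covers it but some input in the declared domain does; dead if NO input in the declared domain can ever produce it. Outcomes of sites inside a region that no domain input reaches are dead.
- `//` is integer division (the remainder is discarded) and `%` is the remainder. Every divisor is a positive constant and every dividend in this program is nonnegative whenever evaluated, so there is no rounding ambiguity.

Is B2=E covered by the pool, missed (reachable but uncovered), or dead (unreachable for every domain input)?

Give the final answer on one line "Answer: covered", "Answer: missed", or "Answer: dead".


B2=E is recorded by pool input(s) 1, 2, 3, 4, 5, 6, 7, 8, 9 -> covered
Answer: covered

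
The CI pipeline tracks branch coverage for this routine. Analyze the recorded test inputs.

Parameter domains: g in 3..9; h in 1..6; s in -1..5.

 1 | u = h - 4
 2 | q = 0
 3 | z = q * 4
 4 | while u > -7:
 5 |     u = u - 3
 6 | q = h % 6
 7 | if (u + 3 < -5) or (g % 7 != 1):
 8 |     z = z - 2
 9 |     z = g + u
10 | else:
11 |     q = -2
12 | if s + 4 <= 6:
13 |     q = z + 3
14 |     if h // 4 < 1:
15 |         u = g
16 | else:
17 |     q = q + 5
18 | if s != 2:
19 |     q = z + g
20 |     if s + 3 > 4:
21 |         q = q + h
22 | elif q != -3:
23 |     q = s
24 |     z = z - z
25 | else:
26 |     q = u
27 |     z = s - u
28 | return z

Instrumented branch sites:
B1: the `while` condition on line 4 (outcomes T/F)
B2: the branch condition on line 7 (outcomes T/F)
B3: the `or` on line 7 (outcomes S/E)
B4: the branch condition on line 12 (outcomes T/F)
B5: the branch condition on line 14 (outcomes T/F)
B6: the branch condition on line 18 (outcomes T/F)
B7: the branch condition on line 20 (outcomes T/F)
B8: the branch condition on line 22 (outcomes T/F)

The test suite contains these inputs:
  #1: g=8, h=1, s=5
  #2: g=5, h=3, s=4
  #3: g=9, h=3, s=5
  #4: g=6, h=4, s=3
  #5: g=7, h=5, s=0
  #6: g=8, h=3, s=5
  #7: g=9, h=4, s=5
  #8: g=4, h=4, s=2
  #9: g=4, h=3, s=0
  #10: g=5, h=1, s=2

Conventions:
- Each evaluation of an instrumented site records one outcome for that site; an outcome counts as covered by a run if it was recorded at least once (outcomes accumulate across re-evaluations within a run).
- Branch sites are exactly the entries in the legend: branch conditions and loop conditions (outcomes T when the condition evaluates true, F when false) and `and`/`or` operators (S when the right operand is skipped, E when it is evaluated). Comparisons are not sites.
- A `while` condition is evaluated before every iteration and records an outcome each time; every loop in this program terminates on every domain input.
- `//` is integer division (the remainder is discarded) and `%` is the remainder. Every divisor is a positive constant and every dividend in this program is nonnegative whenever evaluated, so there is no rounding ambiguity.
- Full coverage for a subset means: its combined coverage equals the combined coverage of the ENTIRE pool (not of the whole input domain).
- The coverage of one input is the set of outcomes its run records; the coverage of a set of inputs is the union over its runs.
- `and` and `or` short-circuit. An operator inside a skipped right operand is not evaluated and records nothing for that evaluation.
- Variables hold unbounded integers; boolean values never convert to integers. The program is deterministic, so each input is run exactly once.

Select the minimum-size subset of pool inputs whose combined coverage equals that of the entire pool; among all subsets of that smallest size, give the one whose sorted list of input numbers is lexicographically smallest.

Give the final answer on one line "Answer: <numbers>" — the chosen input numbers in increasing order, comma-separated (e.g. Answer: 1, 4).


input #1 (g=8, h=1, s=5): covers B1=T, B1=F, B2=T, B3=S, B4=F, B6=T, B7=T
input #2 (g=5, h=3, s=4): covers B1=T, B1=F, B2=T, B3=E, B4=F, B6=T, B7=T
input #3 (g=9, h=3, s=5): covers B1=T, B1=F, B2=T, B3=E, B4=F, B6=T, B7=T
input #4 (g=6, h=4, s=3): covers B1=T, B1=F, B2=T, B3=S, B4=F, B6=T, B7=T
input #5 (g=7, h=5, s=0): covers B1=T, B1=F, B2=T, B3=E, B4=T, B5=F, B6=T, B7=F
input #6 (g=8, h=3, s=5): covers B1=T, B1=F, B2=F, B3=E, B4=F, B6=T, B7=T
input #7 (g=9, h=4, s=5): covers B1=T, B1=F, B2=T, B3=S, B4=F, B6=T, B7=T
input #8 (g=4, h=4, s=2): covers B1=T, B1=F, B2=T, B3=S, B4=T, B5=F, B6=F, B8=T
input #9 (g=4, h=3, s=0): covers B1=T, B1=F, B2=T, B3=E, B4=T, B5=T, B6=T, B7=F
input #10 (g=5, h=1, s=2): covers B1=T, B1=F, B2=T, B3=S, B4=T, B5=T, B6=F, B8=T
pool-wide coverage (15 outcomes): B1=T, B1=F, B2=T, B2=F, B3=S, B3=E, B4=T, B4=F, B5=T, B5=F, B6=T, B6=F, B7=T, B7=F, B8=T
size 1 is not enough: best union over all size-1 subsets is 8/15
size 2 is not enough: best union over all size-2 subsets is 13/15
the canonical winner is {5, 6, 10}: size 3, full 15-outcome coverage, earliest index list among size-3 covers
Answer: 5, 6, 10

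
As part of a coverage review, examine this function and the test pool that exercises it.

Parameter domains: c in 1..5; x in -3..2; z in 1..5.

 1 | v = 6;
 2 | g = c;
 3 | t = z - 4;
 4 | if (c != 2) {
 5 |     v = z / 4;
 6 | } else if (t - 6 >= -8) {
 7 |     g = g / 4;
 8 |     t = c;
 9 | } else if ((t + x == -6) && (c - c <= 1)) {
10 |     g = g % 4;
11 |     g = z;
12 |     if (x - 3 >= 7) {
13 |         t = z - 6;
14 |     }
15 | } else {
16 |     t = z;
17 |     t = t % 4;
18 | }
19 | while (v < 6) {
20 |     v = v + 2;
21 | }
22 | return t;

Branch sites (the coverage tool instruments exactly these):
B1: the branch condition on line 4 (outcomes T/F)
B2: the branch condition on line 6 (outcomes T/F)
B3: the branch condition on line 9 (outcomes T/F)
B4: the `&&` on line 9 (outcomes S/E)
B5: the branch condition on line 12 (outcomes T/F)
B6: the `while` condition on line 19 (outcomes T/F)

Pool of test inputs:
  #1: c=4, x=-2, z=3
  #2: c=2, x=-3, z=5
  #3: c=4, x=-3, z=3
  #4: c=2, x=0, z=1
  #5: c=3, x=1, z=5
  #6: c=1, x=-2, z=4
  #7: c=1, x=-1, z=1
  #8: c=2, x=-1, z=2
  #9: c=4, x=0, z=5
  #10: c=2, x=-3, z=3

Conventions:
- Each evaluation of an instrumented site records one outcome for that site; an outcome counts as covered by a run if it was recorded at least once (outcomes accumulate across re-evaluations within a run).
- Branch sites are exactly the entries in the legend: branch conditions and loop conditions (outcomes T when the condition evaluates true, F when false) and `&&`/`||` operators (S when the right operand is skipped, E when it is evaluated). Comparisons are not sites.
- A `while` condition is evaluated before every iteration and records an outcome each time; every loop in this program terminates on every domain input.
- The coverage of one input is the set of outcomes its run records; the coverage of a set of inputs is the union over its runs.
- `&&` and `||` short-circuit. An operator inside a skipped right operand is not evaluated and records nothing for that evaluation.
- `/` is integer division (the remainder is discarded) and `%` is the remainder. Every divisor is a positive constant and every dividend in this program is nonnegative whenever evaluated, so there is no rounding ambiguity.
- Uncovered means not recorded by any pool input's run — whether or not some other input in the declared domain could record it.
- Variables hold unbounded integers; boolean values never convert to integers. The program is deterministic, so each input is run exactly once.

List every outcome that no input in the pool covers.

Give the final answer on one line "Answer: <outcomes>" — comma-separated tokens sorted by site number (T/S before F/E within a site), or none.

#1 (c=4, x=-2, z=3) -> B1->T, B6->T, B6->T, B6->T, B6->F; covered: B1=T, B6=T, B6=F
#2 (c=2, x=-3, z=5) -> B1->F, B2->T, B6->F; covered: B1=F, B2=T, B6=F
#3 (c=4, x=-3, z=3) -> B1->T, B6->T, B6->T, B6->T, B6->F; covered: B1=T, B6=T, B6=F
#4 (c=2, x=0, z=1) -> B1->F, B2->F, B4->S, B3->F, B6->F; covered: B1=F, B2=F, B3=F, B4=S, B6=F
#5 (c=3, x=1, z=5) -> B1->T, B6->T, B6->T, B6->T, B6->F; covered: B1=T, B6=T, B6=F
#6 (c=1, x=-2, z=4) -> B1->T, B6->T, B6->T, B6->T, B6->F; covered: B1=T, B6=T, B6=F
#7 (c=1, x=-1, z=1) -> B1->T, B6->T, B6->T, B6->T, B6->F; covered: B1=T, B6=T, B6=F
#8 (c=2, x=-1, z=2) -> B1->F, B2->T, B6->F; covered: B1=F, B2=T, B6=F
#9 (c=4, x=0, z=5) -> B1->T, B6->T, B6->T, B6->T, B6->F; covered: B1=T, B6=T, B6=F
#10 (c=2, x=-3, z=3) -> B1->F, B2->T, B6->F; covered: B1=F, B2=T, B6=F
union over the pool: B1=T, B1=F, B2=T, B2=F, B3=F, B4=S, B6=T, B6=F
uncovered (4 of 12): B3=T, B4=E, B5=T, B5=F

Answer: B3=T, B4=E, B5=T, B5=F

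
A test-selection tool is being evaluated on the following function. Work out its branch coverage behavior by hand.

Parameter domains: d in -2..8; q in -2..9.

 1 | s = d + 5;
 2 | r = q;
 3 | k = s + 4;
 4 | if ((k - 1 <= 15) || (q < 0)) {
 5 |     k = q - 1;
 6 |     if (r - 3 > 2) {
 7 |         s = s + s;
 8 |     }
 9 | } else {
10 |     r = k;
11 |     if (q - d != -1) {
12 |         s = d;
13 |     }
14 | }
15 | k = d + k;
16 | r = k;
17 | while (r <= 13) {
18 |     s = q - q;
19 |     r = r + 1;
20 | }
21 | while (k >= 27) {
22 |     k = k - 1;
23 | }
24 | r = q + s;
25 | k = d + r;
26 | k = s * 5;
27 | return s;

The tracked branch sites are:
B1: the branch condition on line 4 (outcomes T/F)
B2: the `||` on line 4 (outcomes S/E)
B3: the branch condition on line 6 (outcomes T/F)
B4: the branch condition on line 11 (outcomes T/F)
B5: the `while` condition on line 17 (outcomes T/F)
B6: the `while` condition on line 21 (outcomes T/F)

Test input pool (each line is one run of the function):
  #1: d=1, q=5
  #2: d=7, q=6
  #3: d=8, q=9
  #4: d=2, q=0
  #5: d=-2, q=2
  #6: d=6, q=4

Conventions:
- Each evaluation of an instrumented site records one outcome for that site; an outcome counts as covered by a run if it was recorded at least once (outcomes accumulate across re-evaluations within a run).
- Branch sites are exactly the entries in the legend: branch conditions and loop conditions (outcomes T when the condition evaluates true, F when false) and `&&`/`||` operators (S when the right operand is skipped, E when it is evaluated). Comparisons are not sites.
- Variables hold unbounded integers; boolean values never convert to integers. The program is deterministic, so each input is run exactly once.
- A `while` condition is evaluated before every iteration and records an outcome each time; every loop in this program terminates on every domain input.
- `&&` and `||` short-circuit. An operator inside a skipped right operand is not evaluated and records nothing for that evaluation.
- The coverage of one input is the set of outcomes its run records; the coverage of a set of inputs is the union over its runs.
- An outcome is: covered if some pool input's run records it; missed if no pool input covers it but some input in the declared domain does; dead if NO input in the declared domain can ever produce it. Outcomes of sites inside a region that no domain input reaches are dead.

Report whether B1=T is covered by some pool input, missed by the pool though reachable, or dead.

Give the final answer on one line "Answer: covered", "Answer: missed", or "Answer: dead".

B1=T is recorded by pool input(s) 1, 2, 4, 5, 6 -> covered

Answer: covered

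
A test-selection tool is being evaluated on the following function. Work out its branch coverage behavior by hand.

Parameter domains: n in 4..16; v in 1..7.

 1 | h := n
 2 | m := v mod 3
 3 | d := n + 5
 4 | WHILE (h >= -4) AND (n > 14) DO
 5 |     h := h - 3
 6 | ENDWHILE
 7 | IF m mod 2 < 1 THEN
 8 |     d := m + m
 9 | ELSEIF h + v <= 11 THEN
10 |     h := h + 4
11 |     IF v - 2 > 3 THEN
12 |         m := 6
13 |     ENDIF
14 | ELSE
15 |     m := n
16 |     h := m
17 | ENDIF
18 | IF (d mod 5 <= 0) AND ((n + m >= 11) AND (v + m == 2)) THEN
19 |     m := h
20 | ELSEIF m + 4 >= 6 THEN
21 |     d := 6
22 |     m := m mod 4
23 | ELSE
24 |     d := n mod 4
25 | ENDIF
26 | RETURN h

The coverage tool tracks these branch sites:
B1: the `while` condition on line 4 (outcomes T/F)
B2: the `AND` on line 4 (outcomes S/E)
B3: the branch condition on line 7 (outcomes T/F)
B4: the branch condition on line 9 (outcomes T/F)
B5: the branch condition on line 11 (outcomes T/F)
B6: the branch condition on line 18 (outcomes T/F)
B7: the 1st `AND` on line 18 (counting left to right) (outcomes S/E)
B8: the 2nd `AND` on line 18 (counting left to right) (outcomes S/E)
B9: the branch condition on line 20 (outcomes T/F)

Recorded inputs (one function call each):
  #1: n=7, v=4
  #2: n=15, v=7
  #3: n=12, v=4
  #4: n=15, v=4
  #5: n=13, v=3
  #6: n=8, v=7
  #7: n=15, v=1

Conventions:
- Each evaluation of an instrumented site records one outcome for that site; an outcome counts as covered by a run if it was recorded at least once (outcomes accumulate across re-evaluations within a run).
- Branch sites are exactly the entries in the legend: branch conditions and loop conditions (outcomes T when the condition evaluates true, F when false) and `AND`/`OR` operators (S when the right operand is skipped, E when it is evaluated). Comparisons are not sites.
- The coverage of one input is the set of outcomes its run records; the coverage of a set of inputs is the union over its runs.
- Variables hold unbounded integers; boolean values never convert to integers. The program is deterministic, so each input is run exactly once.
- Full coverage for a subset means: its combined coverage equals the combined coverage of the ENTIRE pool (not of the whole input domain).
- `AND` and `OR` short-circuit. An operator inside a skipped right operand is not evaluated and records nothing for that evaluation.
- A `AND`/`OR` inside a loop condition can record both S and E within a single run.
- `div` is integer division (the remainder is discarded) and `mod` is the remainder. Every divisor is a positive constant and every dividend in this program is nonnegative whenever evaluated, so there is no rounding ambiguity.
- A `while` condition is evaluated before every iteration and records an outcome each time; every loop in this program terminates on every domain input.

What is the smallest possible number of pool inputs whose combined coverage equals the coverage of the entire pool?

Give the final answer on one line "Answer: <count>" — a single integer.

test 1 (n=7, v=4) hits B1=F, B2=E, B3=F, B4=T, B5=F, B6=F, B7=S, B9=F
test 2 (n=15, v=7) hits B1=T, B1=F, B2=S, B2=E, B3=F, B4=T, B5=T, B6=F, B7=E, B8=E, B9=T
test 3 (n=12, v=4) hits B1=F, B2=E, B3=F, B4=F, B6=F, B7=S, B9=T
test 4 (n=15, v=4) hits B1=T, B1=F, B2=S, B2=E, B3=F, B4=T, B5=F, B6=F, B7=E, B8=E, B9=F
test 5 (n=13, v=3) hits B1=F, B2=E, B3=T, B6=F, B7=E, B8=E, B9=F
test 6 (n=8, v=7) hits B1=F, B2=E, B3=F, B4=F, B6=F, B7=S, B9=T
test 7 (n=15, v=1) hits B1=T, B1=F, B2=S, B2=E, B3=F, B4=T, B5=F, B6=T, B7=E, B8=E
together the pool reaches 17 outcomes: B1=T, B1=F, B2=S, B2=E, B3=T, B3=F, B4=T, B4=F, B5=T, B5=F, B6=T, B6=F, B7=S, B7=E, B8=E, B9=T, B9=F
no size-1 subset reaches all 17 outcomes (best union: 11/17)
no size-2 subset reaches all 17 outcomes (best union: 14/17)
no size-3 subset reaches all 17 outcomes (best union: 16/17)
size 4: inputs {2, 3, 5, 7} cover all 17 outcomes, and no lexicographically smaller subset of this size does

Answer: 4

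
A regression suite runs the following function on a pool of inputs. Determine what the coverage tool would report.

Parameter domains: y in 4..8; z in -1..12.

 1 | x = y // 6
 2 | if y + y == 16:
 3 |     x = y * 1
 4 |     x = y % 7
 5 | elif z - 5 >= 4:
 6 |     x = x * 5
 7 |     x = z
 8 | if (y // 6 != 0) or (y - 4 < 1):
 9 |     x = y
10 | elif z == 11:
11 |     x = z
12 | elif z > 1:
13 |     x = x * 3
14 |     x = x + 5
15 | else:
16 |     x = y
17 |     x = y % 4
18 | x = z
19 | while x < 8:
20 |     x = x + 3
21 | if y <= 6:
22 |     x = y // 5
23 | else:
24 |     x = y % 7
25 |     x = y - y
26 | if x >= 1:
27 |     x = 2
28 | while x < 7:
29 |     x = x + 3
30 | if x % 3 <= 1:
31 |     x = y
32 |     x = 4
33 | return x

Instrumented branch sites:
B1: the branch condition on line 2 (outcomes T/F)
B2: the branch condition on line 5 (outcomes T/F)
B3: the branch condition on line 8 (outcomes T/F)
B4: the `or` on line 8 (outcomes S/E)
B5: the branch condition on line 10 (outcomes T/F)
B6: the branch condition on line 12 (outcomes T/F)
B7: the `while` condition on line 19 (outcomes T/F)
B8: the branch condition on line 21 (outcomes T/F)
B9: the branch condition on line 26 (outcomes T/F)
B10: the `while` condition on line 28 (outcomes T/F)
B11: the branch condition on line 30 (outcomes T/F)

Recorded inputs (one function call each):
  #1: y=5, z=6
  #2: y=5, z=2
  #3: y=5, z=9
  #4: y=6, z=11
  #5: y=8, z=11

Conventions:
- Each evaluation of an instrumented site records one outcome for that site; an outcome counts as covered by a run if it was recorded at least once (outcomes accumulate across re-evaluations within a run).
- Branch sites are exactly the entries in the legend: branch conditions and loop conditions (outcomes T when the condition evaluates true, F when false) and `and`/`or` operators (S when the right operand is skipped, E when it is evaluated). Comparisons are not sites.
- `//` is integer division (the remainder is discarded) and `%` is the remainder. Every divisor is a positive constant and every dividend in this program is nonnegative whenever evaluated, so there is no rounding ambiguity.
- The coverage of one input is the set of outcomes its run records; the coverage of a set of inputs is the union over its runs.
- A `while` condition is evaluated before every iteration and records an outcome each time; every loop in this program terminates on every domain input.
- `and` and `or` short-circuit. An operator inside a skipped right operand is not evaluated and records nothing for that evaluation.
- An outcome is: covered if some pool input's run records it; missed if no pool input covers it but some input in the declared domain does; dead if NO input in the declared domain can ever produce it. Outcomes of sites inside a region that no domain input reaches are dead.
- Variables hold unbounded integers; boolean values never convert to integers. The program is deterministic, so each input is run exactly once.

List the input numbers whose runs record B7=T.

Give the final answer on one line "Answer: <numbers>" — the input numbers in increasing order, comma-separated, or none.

input #1 (y=5, z=6): covers B7=T
input #2 (y=5, z=2): covers B7=T
input #3 (y=5, z=9): misses B7=T
input #4 (y=6, z=11): misses B7=T
input #5 (y=8, z=11): misses B7=T

Answer: 1, 2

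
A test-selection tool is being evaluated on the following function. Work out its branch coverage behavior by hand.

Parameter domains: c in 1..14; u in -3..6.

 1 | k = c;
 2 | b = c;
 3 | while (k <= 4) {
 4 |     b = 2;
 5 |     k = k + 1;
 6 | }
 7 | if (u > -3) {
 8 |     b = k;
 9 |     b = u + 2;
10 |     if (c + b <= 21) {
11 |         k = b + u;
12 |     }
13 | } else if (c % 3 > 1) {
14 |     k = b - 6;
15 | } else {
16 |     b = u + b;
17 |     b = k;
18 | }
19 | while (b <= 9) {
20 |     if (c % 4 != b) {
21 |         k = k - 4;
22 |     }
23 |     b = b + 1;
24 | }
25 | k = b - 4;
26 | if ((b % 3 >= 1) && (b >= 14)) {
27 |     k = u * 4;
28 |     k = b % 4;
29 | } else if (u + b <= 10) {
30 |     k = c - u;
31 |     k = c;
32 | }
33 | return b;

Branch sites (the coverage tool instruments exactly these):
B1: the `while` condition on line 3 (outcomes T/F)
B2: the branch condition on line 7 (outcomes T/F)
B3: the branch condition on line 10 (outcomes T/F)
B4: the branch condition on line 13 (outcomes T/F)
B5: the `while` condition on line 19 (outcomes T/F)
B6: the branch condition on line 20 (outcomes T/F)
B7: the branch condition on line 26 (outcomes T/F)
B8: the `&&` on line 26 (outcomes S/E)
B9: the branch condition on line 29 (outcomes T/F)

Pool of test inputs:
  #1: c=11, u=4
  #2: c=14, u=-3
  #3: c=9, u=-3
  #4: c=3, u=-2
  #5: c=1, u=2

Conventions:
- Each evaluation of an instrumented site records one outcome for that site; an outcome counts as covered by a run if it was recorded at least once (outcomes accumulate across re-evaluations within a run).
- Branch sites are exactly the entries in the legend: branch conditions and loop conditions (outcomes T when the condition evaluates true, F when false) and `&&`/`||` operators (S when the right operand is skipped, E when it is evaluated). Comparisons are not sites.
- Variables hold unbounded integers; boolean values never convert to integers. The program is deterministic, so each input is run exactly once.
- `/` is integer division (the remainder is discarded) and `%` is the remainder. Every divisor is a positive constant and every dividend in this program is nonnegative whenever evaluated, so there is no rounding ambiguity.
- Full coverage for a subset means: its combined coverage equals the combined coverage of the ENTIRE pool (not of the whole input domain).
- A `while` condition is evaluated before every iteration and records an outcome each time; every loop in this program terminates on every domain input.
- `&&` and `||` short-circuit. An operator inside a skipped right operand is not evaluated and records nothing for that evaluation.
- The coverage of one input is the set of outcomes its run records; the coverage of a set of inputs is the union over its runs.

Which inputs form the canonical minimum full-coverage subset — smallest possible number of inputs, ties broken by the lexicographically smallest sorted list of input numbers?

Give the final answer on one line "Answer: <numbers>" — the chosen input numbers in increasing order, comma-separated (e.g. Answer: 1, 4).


#1 (c=11, u=4) -> covered: B1=F, B2=T, B3=T, B5=T, B5=F, B6=T, B7=F, B8=E, B9=F
#2 (c=14, u=-3) -> covered: B1=F, B2=F, B4=T, B5=F, B7=T, B8=E
#3 (c=9, u=-3) -> covered: B1=F, B2=F, B4=F, B5=T, B5=F, B6=T, B7=F, B8=E, B9=T
#4 (c=3, u=-2) -> covered: B1=T, B1=F, B2=T, B3=T, B5=T, B5=F, B6=T, B6=F, B7=F, B8=E, B9=T
#5 (c=1, u=2) -> covered: B1=T, B1=F, B2=T, B3=T, B5=T, B5=F, B6=T, B7=F, B8=E, B9=F
pool-wide coverage (16 outcomes): B1=T, B1=F, B2=T, B2=F, B3=T, B4=T, B4=F, B5=T, B5=F, B6=T, B6=F, B7=T, B7=F, B8=E, B9=T, B9=F
checked all size-1 subsets: none covers 16 outcomes (max 11/16)
checked all size-2 subsets: none covers 16 outcomes (max 14/16)
checked all size-3 subsets: none covers 16 outcomes (max 15/16)
at size 4, {1, 2, 3, 4} reaches all 16 outcomes; every lexicographically earlier size-4 subset fails
Answer: 1, 2, 3, 4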